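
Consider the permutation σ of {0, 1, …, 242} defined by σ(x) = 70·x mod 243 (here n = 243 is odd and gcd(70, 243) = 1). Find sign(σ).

+1

Orbit of 226 under x↦70x: [226, 25, 49, 28, 16, 148, 154]… (length divides ord_243(70)).
Cycle type of π: 81×2 + 27×2 + 9×2 + 3×2 + 1×3; total 11 cycles.
sign(π) = (−1)^{n − #cycles} = (−1)^{243−11} = (−1)^232 = +1.
The Jacobi symbol (70|243) = +1 (Zolotarev) agrees.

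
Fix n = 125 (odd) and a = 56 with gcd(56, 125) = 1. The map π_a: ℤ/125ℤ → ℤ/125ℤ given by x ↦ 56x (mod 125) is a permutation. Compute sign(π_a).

Trace 121: π^k(121) = [121, 26, 81, 36, 16, 21, 51] for k=0..6.
Cycle type of π: 25×4 + 5×4 + 1×5; total 13 cycles.
13 cycles on 125: each ℓ→(−1)^(ℓ−1), product (−1)^112 = +1.
Via Zolotarev, sign(π_{56}) = (56|125) = +1.

+1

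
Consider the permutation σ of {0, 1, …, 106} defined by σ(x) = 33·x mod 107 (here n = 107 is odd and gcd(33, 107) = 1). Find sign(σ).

Orbit of 44 under x↦33x: [44, 61, 87, 89, 48, 86, 56]… (length divides ord_107(33)).
Cycle lengths of π_33 on ℤ/107ℤ: [53, 53, 1]; 3 cycles in total.
With 3 cycles on 107 points, sign = (−1)^{107−3} = +1.
(33|107)_J = +1 (Zolotarev's lemma cross-check).

+1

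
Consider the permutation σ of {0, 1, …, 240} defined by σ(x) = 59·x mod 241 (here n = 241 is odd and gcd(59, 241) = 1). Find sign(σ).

Trace 97: π^k(97) = [97, 180, 16, 221, 25, 29, 24] for k=0..6.
Cycle lengths of π_59 on ℤ/241ℤ: [120, 120, 1]; 3 cycles in total.
n − c = 241 − 3 = 238; sign = (−1)^238 = +1.

+1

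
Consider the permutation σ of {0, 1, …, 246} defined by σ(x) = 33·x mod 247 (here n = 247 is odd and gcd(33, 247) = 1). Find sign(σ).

Trace 237: π^k(237) = [237, 164, 225, 15, 1, 33, 101] for k=0..6.
Cycle lengths of π_33 on ℤ/247ℤ: [36, 36, 36, 36, 36, 36, 18, 12, 1]; 9 cycles in total.
n − c = 247 − 9 = 238; sign = (−1)^238 = +1.
Via Zolotarev, sign(π_{33}) = (33|247) = +1.

+1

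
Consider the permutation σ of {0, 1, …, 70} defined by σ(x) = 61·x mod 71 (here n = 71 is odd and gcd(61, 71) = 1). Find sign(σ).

-1

Trace 38: π^k(38) = [38, 46, 37, 56, 8, 62, 19] for k=0..6.
Decompose π into cycles: lengths [70, 1] (2 cycles, including the fixed point 0).
2 cycles on 71: each ℓ→(−1)^(ℓ−1), product (−1)^69 = -1.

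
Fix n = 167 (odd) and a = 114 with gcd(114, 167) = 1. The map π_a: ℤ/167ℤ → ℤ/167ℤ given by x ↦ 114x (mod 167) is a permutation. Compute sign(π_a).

Orbit of 94 under x↦114x: [94, 28, 19, 162, 98, 150, 66]… (length divides ord_167(114)).
Decompose π into cycles: lengths [83, 83, 1] (3 cycles, including the fixed point 0).
With 3 cycles on 167 points, sign = (−1)^{167−3} = +1.
The Jacobi symbol (114|167) = +1 (Zolotarev) agrees.

+1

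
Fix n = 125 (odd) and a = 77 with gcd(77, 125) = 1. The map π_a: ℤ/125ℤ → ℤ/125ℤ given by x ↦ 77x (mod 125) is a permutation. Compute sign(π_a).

Trace 34: π^k(34) = [34, 118, 86, 122, 19, 88, 26] for k=0..6.
Cycle lengths of π_77 on ℤ/125ℤ: [100, 20, 4, 1]; 4 cycles in total.
125 − 4 = 121 transpositions; sign(π) = (−1)^121 = -1.

-1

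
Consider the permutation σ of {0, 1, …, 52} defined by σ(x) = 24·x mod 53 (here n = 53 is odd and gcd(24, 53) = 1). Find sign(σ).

+1

Orbit of 1 under x↦24x: [1, 24, 46, 44, 49, 10, 28]… (length divides ord_53(24)).
Cycle type of π: 13×4 + 1; total 5 cycles.
sign(π) = (−1)^{n − #cycles} = (−1)^{53−5} = (−1)^48 = +1.
(24|53)_J = +1 (Zolotarev's lemma cross-check).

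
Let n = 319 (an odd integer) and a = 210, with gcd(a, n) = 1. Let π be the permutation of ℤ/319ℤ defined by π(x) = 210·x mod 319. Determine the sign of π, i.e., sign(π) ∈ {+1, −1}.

Trace 45: π^k(45) = [45, 199, 1, 210, 78, 111, 23] for k=0..6.
55 cycles of lengths [7, 7, 7, 7, 7, 7, 7, 7, 7, 7, 7, 7, 7, 7, 7, 7, 7, 7, 7, 7, 7, 7, 7, 7, 7, 7, 7, 7, 7, 7, 7, 7, 7, 7, 7, 7, 7, 7, 7, 7, 7, 7, 7, 7, 1, 1, 1, 1, 1, 1, 1, 1, 1, 1, 1].
sign(π) = (−1)^{n − #cycles} = (−1)^{319−55} = (−1)^264 = +1.

+1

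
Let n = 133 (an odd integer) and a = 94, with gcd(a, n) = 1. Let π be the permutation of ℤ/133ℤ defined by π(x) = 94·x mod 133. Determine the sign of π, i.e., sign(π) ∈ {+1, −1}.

Trace 75: π^k(75) = [75, 1, 94, 58, 132, 39] for k=0..5.
π_94 has 29 disjoint cycles with lengths [6, 6, 6, 6, 6, 6, 6, 6, 6, 6, 6, 6, 6, 6, 6, 6, 6, 6, 6, 2, 2, 2, 2, 2, 2, 2, 2, 2, 1] on {0,…,132}.
With 29 cycles on 133 points, sign = (−1)^{133−29} = +1.
Zolotarev: (94|133) = +1, matching the cycle-count sign.

+1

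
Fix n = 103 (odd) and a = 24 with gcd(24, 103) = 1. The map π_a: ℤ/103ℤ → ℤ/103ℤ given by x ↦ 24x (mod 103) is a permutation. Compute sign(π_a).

Trace 66: π^k(66) = [66, 39, 9, 10, 34, 95, 14] for k=0..6.
Decompose π into cycles: lengths [34, 34, 34, 1] (4 cycles, including the fixed point 0).
4 cycles on 103: each ℓ→(−1)^(ℓ−1), product (−1)^99 = -1.
The Jacobi symbol (24|103) = -1 (Zolotarev) agrees.

-1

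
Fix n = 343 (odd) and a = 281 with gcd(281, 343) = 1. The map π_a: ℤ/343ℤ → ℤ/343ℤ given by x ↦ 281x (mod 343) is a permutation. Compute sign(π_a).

+1

Start at x=323: 323 → 211 → 295 → 232 → 22 → 8 → 190 → … (one orbit).
19 cycles of lengths [49, 49, 49, 49, 49, 49, 7, 7, 7, 7, 7, 7, 1, 1, 1, 1, 1, 1, 1].
19 cycles on 343: each ℓ→(−1)^(ℓ−1), product (−1)^324 = +1.
(281|343)_J = +1 (Zolotarev's lemma cross-check).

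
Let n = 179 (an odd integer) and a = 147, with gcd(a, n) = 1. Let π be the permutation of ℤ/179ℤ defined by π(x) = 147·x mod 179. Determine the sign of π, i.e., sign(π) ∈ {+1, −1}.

+1

Orbit of 48 under x↦147x: [48, 75, 106, 9, 70, 87, 80]… (length divides ord_179(147)).
The orbit structure of x ↦ 147x mod 179: 3 orbits of sizes [89, 89, 1].
179 − 3 = 176 transpositions; sign(π) = (−1)^176 = +1.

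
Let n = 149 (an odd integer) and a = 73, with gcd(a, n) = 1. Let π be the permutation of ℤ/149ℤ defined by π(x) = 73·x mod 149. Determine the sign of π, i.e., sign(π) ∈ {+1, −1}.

Start at x=31: 31 → 28 → 107 → 63 → 129 → 30 → 104 → … (one orbit).
5 cycles of lengths [37, 37, 37, 37, 1].
sign(π) = (−1)^{n − #cycles} = (−1)^{149−5} = (−1)^144 = +1.
The Jacobi symbol (73|149) = +1 (Zolotarev) agrees.

+1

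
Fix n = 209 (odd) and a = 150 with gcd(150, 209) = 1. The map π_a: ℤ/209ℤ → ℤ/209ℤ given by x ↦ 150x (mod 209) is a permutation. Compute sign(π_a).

-1

Trace 7: π^k(7) = [7, 5, 123, 58, 131, 4, 182] for k=0..6.
Decompose π into cycles: lengths [90, 90, 10, 9, 9, 1] (6 cycles, including the fixed point 0).
With 6 cycles on 209 points, sign = (−1)^{209−6} = -1.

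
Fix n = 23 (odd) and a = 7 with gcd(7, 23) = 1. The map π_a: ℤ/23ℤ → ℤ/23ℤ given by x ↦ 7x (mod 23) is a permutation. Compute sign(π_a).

-1

Trace 7: π^k(7) = [7, 3, 21, 9, 17, 4, 5] for k=0..6.
Decompose π into cycles: lengths [22, 1] (2 cycles, including the fixed point 0).
n − c = 23 − 2 = 21; sign = (−1)^21 = -1.
Via Zolotarev, sign(π_{7}) = (7|23) = -1.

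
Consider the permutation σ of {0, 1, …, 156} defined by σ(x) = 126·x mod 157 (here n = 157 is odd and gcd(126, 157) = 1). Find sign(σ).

+1

Orbit of 67 under x↦126x: [67, 121, 17, 101, 9, 35, 14]… (length divides ord_157(126)).
Decompose π into cycles: lengths [39, 39, 39, 39, 1] (5 cycles, including the fixed point 0).
sign(π) = (−1)^{n − #cycles} = (−1)^{157−5} = (−1)^152 = +1.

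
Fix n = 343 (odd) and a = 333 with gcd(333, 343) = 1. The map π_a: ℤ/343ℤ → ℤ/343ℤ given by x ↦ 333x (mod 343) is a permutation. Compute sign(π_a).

Start at x=86: 86 → 169 → 25 → 93 → 99 → 39 → 296 → … (one orbit).
Decompose π into cycles: lengths [147, 147, 21, 21, 3, 3, 1] (7 cycles, including the fixed point 0).
sign(π) = (−1)^{n − #cycles} = (−1)^{343−7} = (−1)^336 = +1.
The Jacobi symbol (333|343) = +1 (Zolotarev) agrees.

+1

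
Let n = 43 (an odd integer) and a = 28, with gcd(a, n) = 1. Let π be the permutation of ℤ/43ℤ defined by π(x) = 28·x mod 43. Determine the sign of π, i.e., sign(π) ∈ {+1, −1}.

-1

Orbit of 39 under x↦28x: [39, 17, 3, 41, 30, 23, 42]… (length divides ord_43(28)).
2 cycles of lengths [42, 1].
Σ(ℓ_i−1) = 43−2 = 41; sign = (−1)^41 = -1.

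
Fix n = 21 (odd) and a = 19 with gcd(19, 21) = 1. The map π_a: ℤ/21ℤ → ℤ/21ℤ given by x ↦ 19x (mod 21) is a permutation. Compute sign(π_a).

Orbit of 1 under x↦19x: [1, 19, 4, 13, 16, 10]… (length divides ord_21(19)).
Decompose π into cycles: lengths [6, 6, 6, 1, 1, 1] (6 cycles, including the fixed point 0).
sign(π) = (−1)^{n − #cycles} = (−1)^{21−6} = (−1)^15 = -1.
Zolotarev: (19|21) = -1, matching the cycle-count sign.

-1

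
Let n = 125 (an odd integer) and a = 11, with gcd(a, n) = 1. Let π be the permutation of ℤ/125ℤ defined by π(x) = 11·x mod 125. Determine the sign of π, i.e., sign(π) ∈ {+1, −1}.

+1

Trace 81: π^k(81) = [81, 16, 51, 61, 46, 6, 66] for k=0..6.
Decompose π into cycles: lengths [25, 25, 25, 25, 5, 5, 5, 5, 1, 1, 1, 1, 1] (13 cycles, including the fixed point 0).
125 − 13 = 112 transpositions; sign(π) = (−1)^112 = +1.
The Jacobi symbol (11|125) = +1 (Zolotarev) agrees.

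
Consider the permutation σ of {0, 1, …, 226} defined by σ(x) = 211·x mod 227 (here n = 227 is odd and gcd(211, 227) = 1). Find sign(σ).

Orbit of 45 under x↦211x: [45, 188, 170, 4, 163, 116, 187]… (length divides ord_227(211)).
π_211 has 2 disjoint cycles with lengths [226, 1] on {0,…,226}.
Σ(ℓ_i−1) = 227−2 = 225; sign = (−1)^225 = -1.

-1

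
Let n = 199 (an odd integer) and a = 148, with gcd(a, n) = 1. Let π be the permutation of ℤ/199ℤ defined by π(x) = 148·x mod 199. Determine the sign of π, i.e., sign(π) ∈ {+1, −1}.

Start at x=73: 73 → 58 → 27 → 16 → 179 → 25 → 118 → … (one orbit).
π_148 has 2 disjoint cycles with lengths [198, 1] on {0,…,198}.
sign(π) = (−1)^{n − #cycles} = (−1)^{199−2} = (−1)^197 = -1.
(148|199)_J = -1 (Zolotarev's lemma cross-check).

-1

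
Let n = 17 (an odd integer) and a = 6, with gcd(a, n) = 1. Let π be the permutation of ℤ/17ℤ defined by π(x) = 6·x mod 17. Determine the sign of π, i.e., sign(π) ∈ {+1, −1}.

-1

Start at x=10: 10 → 9 → 3 → 1 → 6 → 2 → 12 → … (one orbit).
2 cycles of lengths [16, 1].
n − c = 17 − 2 = 15; sign = (−1)^15 = -1.
(6|17)_J = -1 (Zolotarev's lemma cross-check).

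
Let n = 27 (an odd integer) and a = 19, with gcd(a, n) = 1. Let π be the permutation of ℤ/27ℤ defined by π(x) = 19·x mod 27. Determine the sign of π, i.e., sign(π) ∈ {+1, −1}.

+1

Trace 1: π^k(1) = [1, 19, 10] for k=0..2.
15 cycles of lengths [3, 3, 3, 3, 3, 3, 1, 1, 1, 1, 1, 1, 1, 1, 1].
sign(π) = (−1)^{n − #cycles} = (−1)^{27−15} = (−1)^12 = +1.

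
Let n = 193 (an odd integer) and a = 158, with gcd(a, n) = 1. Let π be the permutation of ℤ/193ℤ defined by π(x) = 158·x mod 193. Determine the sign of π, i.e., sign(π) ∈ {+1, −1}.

Trace 64: π^k(64) = [64, 76, 42, 74, 112, 133, 170] for k=0..6.
4 cycles of lengths [64, 64, 64, 1].
sign(π) = (−1)^{n − #cycles} = (−1)^{193−4} = (−1)^189 = -1.
Zolotarev: (158|193) = -1, matching the cycle-count sign.

-1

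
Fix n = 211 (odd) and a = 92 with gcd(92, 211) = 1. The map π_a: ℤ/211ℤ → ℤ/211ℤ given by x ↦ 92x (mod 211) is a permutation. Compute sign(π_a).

-1

Orbit of 40 under x↦92x: [40, 93, 116, 122, 41, 185, 140]… (length divides ord_211(92)).
Cycle type of π: 210 + 1; total 2 cycles.
Σ(ℓ_i−1) = 211−2 = 209; sign = (−1)^209 = -1.
The Jacobi symbol (92|211) = -1 (Zolotarev) agrees.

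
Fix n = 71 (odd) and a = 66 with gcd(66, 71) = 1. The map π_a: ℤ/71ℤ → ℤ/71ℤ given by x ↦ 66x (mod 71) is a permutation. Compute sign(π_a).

Trace 1: π^k(1) = [1, 66, 25, 17, 57, 70, 5] for k=0..6.
Decompose π into cycles: lengths [10, 10, 10, 10, 10, 10, 10, 1] (8 cycles, including the fixed point 0).
With 8 cycles on 71 points, sign = (−1)^{71−8} = -1.
Zolotarev: (66|71) = -1, matching the cycle-count sign.

-1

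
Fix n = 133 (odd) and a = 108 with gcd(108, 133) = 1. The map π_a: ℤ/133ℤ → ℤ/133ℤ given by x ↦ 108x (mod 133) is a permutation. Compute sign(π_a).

Start at x=64: 64 → 129 → 100 → 27 → 123 → 117 → 1 → … (one orbit).
Decompose π into cycles: lengths [18, 18, 18, 18, 18, 18, 18, 6, 1] (9 cycles, including the fixed point 0).
133 − 9 = 124 transpositions; sign(π) = (−1)^124 = +1.

+1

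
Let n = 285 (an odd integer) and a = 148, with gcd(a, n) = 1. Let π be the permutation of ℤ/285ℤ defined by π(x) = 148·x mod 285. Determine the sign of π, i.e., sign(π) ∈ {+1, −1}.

Trace 238: π^k(238) = [238, 169, 217, 196, 223, 229, 262] for k=0..6.
15 cycles of lengths [36, 36, 36, 36, 36, 36, 18, 18, 18, 4, 4, 4, 1, 1, 1].
n − c = 285 − 15 = 270; sign = (−1)^270 = +1.
(148|285)_J = +1 (Zolotarev's lemma cross-check).

+1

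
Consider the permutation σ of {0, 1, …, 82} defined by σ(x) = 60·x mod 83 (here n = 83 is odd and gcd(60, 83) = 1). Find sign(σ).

-1

Trace 7: π^k(7) = [7, 5, 51, 72, 4, 74, 41] for k=0..6.
π_60 has 2 disjoint cycles with lengths [82, 1] on {0,…,82}.
Σ(ℓ_i−1) = 83−2 = 81; sign = (−1)^81 = -1.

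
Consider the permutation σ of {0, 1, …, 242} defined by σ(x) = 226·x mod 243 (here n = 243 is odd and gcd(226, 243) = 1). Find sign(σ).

+1

Orbit of 136 under x↦226x: [136, 118, 181, 82, 64, 127, 28]… (length divides ord_243(226)).
Decompose π into cycles: lengths [27, 27, 27, 27, 27, 27, 9, 9, 9, 9, 9, 9, 3, 3, 3, 3, 3, 3, 1, 1, 1, 1, 1, 1, 1, 1, 1] (27 cycles, including the fixed point 0).
n − c = 243 − 27 = 216; sign = (−1)^216 = +1.
Zolotarev: (226|243) = +1, matching the cycle-count sign.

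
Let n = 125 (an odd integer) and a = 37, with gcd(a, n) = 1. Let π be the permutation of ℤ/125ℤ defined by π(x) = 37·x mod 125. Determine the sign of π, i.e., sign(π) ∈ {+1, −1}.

Start at x=108: 108 → 121 → 102 → 24 → 13 → 106 → 47 → … (one orbit).
The orbit structure of x ↦ 37x mod 125: 4 orbits of sizes [100, 20, 4, 1].
Σ(ℓ_i−1) = 125−4 = 121; sign = (−1)^121 = -1.

-1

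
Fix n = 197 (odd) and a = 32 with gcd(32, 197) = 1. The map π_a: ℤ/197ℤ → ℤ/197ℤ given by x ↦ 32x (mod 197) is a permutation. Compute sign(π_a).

Orbit of 35 under x↦32x: [35, 135, 183, 143, 45, 61, 179]… (length divides ord_197(32)).
The orbit structure of x ↦ 32x mod 197: 2 orbits of sizes [196, 1].
With 2 cycles on 197 points, sign = (−1)^{197−2} = -1.

-1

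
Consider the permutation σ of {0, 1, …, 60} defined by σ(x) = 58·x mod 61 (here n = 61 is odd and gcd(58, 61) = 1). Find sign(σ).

+1

Orbit of 9 under x↦58x: [9, 34, 20, 1, 58]… (length divides ord_61(58)).
The orbit structure of x ↦ 58x mod 61: 13 orbits of sizes [5, 5, 5, 5, 5, 5, 5, 5, 5, 5, 5, 5, 1].
sign(π) = (−1)^{n − #cycles} = (−1)^{61−13} = (−1)^48 = +1.
The Jacobi symbol (58|61) = +1 (Zolotarev) agrees.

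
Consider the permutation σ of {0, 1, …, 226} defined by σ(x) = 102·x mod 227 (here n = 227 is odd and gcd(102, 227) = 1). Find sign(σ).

Trace 188: π^k(188) = [188, 108, 120, 209, 207, 3, 79] for k=0..6.
Decompose π into cycles: lengths [113, 113, 1] (3 cycles, including the fixed point 0).
227 − 3 = 224 transpositions; sign(π) = (−1)^224 = +1.

+1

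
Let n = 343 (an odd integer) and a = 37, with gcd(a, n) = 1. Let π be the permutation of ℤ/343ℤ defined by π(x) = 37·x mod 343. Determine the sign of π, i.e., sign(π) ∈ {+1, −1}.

+1

Trace 170: π^k(170) = [170, 116, 176, 338, 158, 15, 212] for k=0..6.
Cycle type of π: 147×2 + 21×2 + 3×2 + 1; total 7 cycles.
Σ(ℓ_i−1) = 343−7 = 336; sign = (−1)^336 = +1.
Via Zolotarev, sign(π_{37}) = (37|343) = +1.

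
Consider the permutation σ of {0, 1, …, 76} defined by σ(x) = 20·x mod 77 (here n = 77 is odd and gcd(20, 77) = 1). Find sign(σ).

Orbit of 48 under x↦20x: [48, 36, 27, 1, 20, 15, 69]… (length divides ord_77(20)).
Decompose π into cycles: lengths [10, 10, 10, 10, 10, 10, 5, 5, 2, 2, 2, 1] (12 cycles, including the fixed point 0).
sign(π) = (−1)^{n − #cycles} = (−1)^{77−12} = (−1)^65 = -1.
Check: (20/77) = -1 by Zolotarev.

-1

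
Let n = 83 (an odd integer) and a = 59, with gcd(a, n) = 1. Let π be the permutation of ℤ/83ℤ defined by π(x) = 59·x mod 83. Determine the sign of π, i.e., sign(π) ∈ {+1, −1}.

Trace 51: π^k(51) = [51, 21, 77, 61, 30, 27, 16] for k=0..6.
Cycle lengths of π_59 on ℤ/83ℤ: [41, 41, 1]; 3 cycles in total.
3 cycles on 83: each ℓ→(−1)^(ℓ−1), product (−1)^80 = +1.
Zolotarev: (59|83) = +1, matching the cycle-count sign.

+1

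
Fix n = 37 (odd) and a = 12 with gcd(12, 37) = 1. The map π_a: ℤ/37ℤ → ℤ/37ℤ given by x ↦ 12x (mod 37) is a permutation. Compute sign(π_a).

+1

Start at x=16: 16 → 7 → 10 → 9 → 34 → 1 → 12 → … (one orbit).
Decompose π into cycles: lengths [9, 9, 9, 9, 1] (5 cycles, including the fixed point 0).
5 cycles on 37: each ℓ→(−1)^(ℓ−1), product (−1)^32 = +1.
Via Zolotarev, sign(π_{12}) = (12|37) = +1.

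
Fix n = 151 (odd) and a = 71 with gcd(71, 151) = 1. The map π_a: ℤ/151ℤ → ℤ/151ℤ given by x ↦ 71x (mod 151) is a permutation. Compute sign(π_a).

-1

Trace 104: π^k(104) = [104, 136, 143, 36, 140, 125, 117] for k=0..6.
2 cycles of lengths [150, 1].
n − c = 151 − 2 = 149; sign = (−1)^149 = -1.
Zolotarev: (71|151) = -1, matching the cycle-count sign.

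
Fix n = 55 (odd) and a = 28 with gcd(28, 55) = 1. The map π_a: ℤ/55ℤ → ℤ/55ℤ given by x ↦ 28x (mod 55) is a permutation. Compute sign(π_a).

Orbit of 26 under x↦28x: [26, 13, 34, 17, 36, 18, 9]… (length divides ord_55(28)).
Decompose π into cycles: lengths [20, 20, 10, 4, 1] (5 cycles, including the fixed point 0).
With 5 cycles on 55 points, sign = (−1)^{55−5} = +1.

+1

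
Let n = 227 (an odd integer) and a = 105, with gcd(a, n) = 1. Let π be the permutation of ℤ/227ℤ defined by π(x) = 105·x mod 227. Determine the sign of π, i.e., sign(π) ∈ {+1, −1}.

-1

Start at x=59: 59 → 66 → 120 → 115 → 44 → 80 → 1 → … (one orbit).
The orbit structure of x ↦ 105x mod 227: 2 orbits of sizes [226, 1].
Σ(ℓ_i−1) = 227−2 = 225; sign = (−1)^225 = -1.
Check: (105/227) = -1 by Zolotarev.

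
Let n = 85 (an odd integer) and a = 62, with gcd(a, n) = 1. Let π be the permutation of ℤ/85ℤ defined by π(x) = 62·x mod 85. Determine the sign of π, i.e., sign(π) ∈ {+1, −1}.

Trace 16: π^k(16) = [16, 57, 49, 63, 81, 7, 9] for k=0..6.
Decompose π into cycles: lengths [16, 16, 16, 16, 16, 4, 1] (7 cycles, including the fixed point 0).
7 cycles on 85: each ℓ→(−1)^(ℓ−1), product (−1)^78 = +1.

+1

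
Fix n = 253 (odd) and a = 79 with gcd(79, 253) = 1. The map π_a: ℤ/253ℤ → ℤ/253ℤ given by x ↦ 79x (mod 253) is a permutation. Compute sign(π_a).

+1

Orbit of 178 under x↦79x: [178, 147, 228, 49, 76, 185, 194]… (length divides ord_253(79)).
5 cycles of lengths [110, 110, 22, 10, 1].
5 cycles on 253: each ℓ→(−1)^(ℓ−1), product (−1)^248 = +1.
Zolotarev: (79|253) = +1, matching the cycle-count sign.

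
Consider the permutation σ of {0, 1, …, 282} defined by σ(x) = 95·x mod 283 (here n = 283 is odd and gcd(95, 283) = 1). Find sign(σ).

+1

Trace 24: π^k(24) = [24, 16, 105, 70, 141, 94, 157] for k=0..6.
Cycle type of π: 141×2 + 1; total 3 cycles.
With 3 cycles on 283 points, sign = (−1)^{283−3} = +1.
The Jacobi symbol (95|283) = +1 (Zolotarev) agrees.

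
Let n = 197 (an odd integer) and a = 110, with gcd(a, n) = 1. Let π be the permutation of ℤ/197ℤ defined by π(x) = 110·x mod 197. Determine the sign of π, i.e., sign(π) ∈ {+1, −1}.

-1

Orbit of 69 under x↦110x: [69, 104, 14, 161, 177, 164, 113]… (length divides ord_197(110)).
Cycle type of π: 28×7 + 1; total 8 cycles.
8 cycles on 197: each ℓ→(−1)^(ℓ−1), product (−1)^189 = -1.
Via Zolotarev, sign(π_{110}) = (110|197) = -1.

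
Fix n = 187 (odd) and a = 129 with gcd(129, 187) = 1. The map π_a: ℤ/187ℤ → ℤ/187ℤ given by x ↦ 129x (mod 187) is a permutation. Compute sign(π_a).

+1

Start at x=174: 174 → 6 → 26 → 175 → 135 → 24 → 104 → … (one orbit).
Decompose π into cycles: lengths [80, 80, 16, 10, 1] (5 cycles, including the fixed point 0).
Σ(ℓ_i−1) = 187−5 = 182; sign = (−1)^182 = +1.
Via Zolotarev, sign(π_{129}) = (129|187) = +1.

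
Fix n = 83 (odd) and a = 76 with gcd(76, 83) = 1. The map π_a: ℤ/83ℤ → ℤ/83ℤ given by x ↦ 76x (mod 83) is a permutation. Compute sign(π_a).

Start at x=18: 18 → 40 → 52 → 51 → 58 → 9 → 20 → … (one orbit).
Cycle lengths of π_76 on ℤ/83ℤ: [82, 1]; 2 cycles in total.
2 cycles on 83: each ℓ→(−1)^(ℓ−1), product (−1)^81 = -1.
Via Zolotarev, sign(π_{76}) = (76|83) = -1.

-1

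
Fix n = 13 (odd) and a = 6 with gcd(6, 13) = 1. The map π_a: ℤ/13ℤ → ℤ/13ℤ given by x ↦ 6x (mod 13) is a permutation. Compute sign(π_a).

Start at x=7: 7 → 3 → 5 → 4 → 11 → 1 → 6 → … (one orbit).
The orbit structure of x ↦ 6x mod 13: 2 orbits of sizes [12, 1].
n − c = 13 − 2 = 11; sign = (−1)^11 = -1.
Zolotarev: (6|13) = -1, matching the cycle-count sign.

-1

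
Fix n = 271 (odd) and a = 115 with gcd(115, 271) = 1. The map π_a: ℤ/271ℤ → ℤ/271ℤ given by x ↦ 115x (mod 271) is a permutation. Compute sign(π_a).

Start at x=77: 77 → 183 → 178 → 145 → 144 → 29 → 83 → … (one orbit).
Cycle type of π: 54×5 + 1; total 6 cycles.
sign(π) = (−1)^{n − #cycles} = (−1)^{271−6} = (−1)^265 = -1.

-1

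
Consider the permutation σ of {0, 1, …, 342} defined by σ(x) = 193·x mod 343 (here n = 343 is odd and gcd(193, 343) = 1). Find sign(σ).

Orbit of 39 under x↦193x: [39, 324, 106, 221, 121, 29, 109]… (length divides ord_343(193)).
Cycle lengths of π_193 on ℤ/343ℤ: [147, 147, 21, 21, 3, 3, 1]; 7 cycles in total.
sign(π) = (−1)^{n − #cycles} = (−1)^{343−7} = (−1)^336 = +1.
Via Zolotarev, sign(π_{193}) = (193|343) = +1.

+1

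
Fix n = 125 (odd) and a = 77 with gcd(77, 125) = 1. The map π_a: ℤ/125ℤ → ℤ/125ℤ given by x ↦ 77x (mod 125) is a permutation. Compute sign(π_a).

Start at x=21: 21 → 117 → 9 → 68 → 111 → 47 → 119 → … (one orbit).
π_77 has 4 disjoint cycles with lengths [100, 20, 4, 1] on {0,…,124}.
With 4 cycles on 125 points, sign = (−1)^{125−4} = -1.
(77|125)_J = -1 (Zolotarev's lemma cross-check).

-1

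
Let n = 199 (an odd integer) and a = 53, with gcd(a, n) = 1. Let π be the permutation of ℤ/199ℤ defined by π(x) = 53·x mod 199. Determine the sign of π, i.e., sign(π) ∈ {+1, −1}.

Trace 151: π^k(151) = [151, 43, 90, 193, 80, 61, 49] for k=0..6.
π_53 has 3 disjoint cycles with lengths [99, 99, 1] on {0,…,198}.
With 3 cycles on 199 points, sign = (−1)^{199−3} = +1.
The Jacobi symbol (53|199) = +1 (Zolotarev) agrees.

+1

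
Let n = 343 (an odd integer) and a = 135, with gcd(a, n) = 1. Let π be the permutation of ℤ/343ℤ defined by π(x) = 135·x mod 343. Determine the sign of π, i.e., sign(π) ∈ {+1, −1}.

+1

Trace 246: π^k(246) = [246, 282, 340, 281, 205, 235, 169] for k=0..6.
Decompose π into cycles: lengths [147, 147, 21, 21, 3, 3, 1] (7 cycles, including the fixed point 0).
n − c = 343 − 7 = 336; sign = (−1)^336 = +1.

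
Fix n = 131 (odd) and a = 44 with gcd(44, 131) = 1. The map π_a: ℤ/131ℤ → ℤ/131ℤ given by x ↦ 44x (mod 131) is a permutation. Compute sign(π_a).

Orbit of 81 under x↦44x: [81, 27, 9, 3, 1, 44, 102]… (length divides ord_131(44)).
π_44 has 3 disjoint cycles with lengths [65, 65, 1] on {0,…,130}.
n − c = 131 − 3 = 128; sign = (−1)^128 = +1.
The Jacobi symbol (44|131) = +1 (Zolotarev) agrees.

+1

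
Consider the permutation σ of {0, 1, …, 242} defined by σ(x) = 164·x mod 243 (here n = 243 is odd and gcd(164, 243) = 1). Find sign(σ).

-1

Trace 176: π^k(176) = [176, 190, 56, 193, 62, 205, 86] for k=0..6.
Cycle type of π: 162 + 54 + 18 + 6 + 2 + 1; total 6 cycles.
Σ(ℓ_i−1) = 243−6 = 237; sign = (−1)^237 = -1.
The Jacobi symbol (164|243) = -1 (Zolotarev) agrees.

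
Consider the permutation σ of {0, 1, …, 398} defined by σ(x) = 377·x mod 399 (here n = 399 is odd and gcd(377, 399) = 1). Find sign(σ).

+1

Start at x=125: 125 → 43 → 251 → 64 → 188 → 253 → 20 → … (one orbit).
The orbit structure of x ↦ 377x mod 399: 33 orbits of sizes [18, 18, 18, 18, 18, 18, 18, 18, 18, 18, 18, 18, 18, 18, 18, 18, 18, 18, 18, 18, 9, 9, 2, 2, 2, 2, 2, 2, 2, 2, 2, 2, 1].
Σ(ℓ_i−1) = 399−33 = 366; sign = (−1)^366 = +1.
The Jacobi symbol (377|399) = +1 (Zolotarev) agrees.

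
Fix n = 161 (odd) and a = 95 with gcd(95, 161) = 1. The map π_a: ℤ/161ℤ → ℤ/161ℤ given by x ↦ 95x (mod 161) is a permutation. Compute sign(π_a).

Start at x=72: 72 → 78 → 4 → 58 → 36 → 39 → 2 → … (one orbit).
Cycle type of π: 33×4 + 11×2 + 3×2 + 1; total 9 cycles.
With 9 cycles on 161 points, sign = (−1)^{161−9} = +1.
Zolotarev: (95|161) = +1, matching the cycle-count sign.

+1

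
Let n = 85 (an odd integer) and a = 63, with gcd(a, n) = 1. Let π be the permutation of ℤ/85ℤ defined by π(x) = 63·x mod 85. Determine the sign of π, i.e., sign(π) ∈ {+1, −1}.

Start at x=9: 9 → 57 → 21 → 48 → 49 → 27 → 1 → … (one orbit).
π_63 has 7 disjoint cycles with lengths [16, 16, 16, 16, 16, 4, 1] on {0,…,84}.
sign(π) = (−1)^{n − #cycles} = (−1)^{85−7} = (−1)^78 = +1.
Zolotarev: (63|85) = +1, matching the cycle-count sign.

+1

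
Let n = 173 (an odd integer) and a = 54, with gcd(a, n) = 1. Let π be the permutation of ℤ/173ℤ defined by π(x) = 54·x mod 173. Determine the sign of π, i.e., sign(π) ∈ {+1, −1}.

+1

Orbit of 85 under x↦54x: [85, 92, 124, 122, 14, 64, 169]… (length divides ord_173(54)).
Decompose π into cycles: lengths [86, 86, 1] (3 cycles, including the fixed point 0).
sign(π) = (−1)^{n − #cycles} = (−1)^{173−3} = (−1)^170 = +1.
(54|173)_J = +1 (Zolotarev's lemma cross-check).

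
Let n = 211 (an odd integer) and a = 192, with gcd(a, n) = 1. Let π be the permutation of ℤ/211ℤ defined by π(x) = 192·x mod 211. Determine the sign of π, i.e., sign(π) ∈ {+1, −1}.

-1

Trace 201: π^k(201) = [201, 190, 188, 15, 137, 140, 83] for k=0..6.
Decompose π into cycles: lengths [30, 30, 30, 30, 30, 30, 30, 1] (8 cycles, including the fixed point 0).
With 8 cycles on 211 points, sign = (−1)^{211−8} = -1.
Check: (192/211) = -1 by Zolotarev.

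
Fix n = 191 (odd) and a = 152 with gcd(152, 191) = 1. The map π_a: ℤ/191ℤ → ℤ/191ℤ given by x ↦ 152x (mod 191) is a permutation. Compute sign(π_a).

-1

Trace 1: π^k(1) = [1, 152, 184, 82, 49, 190, 39] for k=0..6.
Cycle lengths of π_152 on ℤ/191ℤ: [10, 10, 10, 10, 10, 10, 10, 10, 10, 10, 10, 10, 10, 10, 10, 10, 10, 10, 10, 1]; 20 cycles in total.
sign(π) = (−1)^{n − #cycles} = (−1)^{191−20} = (−1)^171 = -1.
Check: (152/191) = -1 by Zolotarev.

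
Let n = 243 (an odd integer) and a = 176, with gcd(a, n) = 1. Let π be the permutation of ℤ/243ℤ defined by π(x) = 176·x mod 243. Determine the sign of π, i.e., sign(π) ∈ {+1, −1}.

Trace 2: π^k(2) = [2, 109, 230, 142, 206, 49, 119] for k=0..6.
6 cycles of lengths [162, 54, 18, 6, 2, 1].
Σ(ℓ_i−1) = 243−6 = 237; sign = (−1)^237 = -1.
Zolotarev: (176|243) = -1, matching the cycle-count sign.

-1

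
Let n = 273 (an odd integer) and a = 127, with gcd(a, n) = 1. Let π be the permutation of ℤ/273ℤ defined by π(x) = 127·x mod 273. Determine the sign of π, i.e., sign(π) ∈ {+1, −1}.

Trace 1: π^k(1) = [1, 127, 22, 64, 211, 43] for k=0..5.
π_127 has 63 disjoint cycles with lengths [6, 6, 6, 6, 6, 6, 6, 6, 6, 6, 6, 6, 6, 6, 6, 6, 6, 6, 6, 6, 6, 6, 6, 6, 6, 6, 6, 6, 6, 6, 6, 6, 6, 6, 6, 6, 6, 6, 6, 6, 6, 6, 1, 1, 1, 1, 1, 1, 1, 1, 1, 1, 1, 1, 1, 1, 1, 1, 1, 1, 1, 1, 1] on {0,…,272}.
With 63 cycles on 273 points, sign = (−1)^{273−63} = +1.
Via Zolotarev, sign(π_{127}) = (127|273) = +1.

+1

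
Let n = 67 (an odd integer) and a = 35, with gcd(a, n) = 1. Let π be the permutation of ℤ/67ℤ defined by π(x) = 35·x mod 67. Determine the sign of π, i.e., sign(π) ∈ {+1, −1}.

+1

Orbit of 6 under x↦35x: [6, 9, 47, 37, 22, 33, 16]… (length divides ord_67(35)).
Decompose π into cycles: lengths [33, 33, 1] (3 cycles, including the fixed point 0).
n − c = 67 − 3 = 64; sign = (−1)^64 = +1.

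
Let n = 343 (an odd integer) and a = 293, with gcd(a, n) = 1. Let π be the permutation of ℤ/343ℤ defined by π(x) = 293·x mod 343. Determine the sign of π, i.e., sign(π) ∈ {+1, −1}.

-1

Trace 293: π^k(293) = [293, 99, 195, 197, 97, 295, 342] for k=0..6.
Cycle lengths of π_293 on ℤ/343ℤ: [14, 14, 14, 14, 14, 14, 14, 14, 14, 14, 14, 14, 14, 14, 14, 14, 14, 14, 14, 14, 14, 2, 2, 2, 2, 2, 2, 2, 2, 2, 2, 2, 2, 2, 2, 2, 2, 2, 2, 2, 2, 2, 2, 2, 2, 1]; 46 cycles in total.
sign(π) = (−1)^{n − #cycles} = (−1)^{343−46} = (−1)^297 = -1.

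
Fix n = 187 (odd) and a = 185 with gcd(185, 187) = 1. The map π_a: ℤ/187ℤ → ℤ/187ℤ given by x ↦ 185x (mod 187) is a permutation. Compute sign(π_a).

+1

Start at x=104: 104 → 166 → 42 → 103 → 168 → 38 → 111 → … (one orbit).
Cycle lengths of π_185 on ℤ/187ℤ: [40, 40, 40, 40, 8, 8, 5, 5, 1]; 9 cycles in total.
Σ(ℓ_i−1) = 187−9 = 178; sign = (−1)^178 = +1.
Check: (185/187) = +1 by Zolotarev.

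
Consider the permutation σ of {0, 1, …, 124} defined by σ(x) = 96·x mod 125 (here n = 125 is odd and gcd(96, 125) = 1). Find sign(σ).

Start at x=61: 61 → 106 → 51 → 21 → 16 → 36 → 81 → … (one orbit).
13 cycles of lengths [25, 25, 25, 25, 5, 5, 5, 5, 1, 1, 1, 1, 1].
13 cycles on 125: each ℓ→(−1)^(ℓ−1), product (−1)^112 = +1.
The Jacobi symbol (96|125) = +1 (Zolotarev) agrees.

+1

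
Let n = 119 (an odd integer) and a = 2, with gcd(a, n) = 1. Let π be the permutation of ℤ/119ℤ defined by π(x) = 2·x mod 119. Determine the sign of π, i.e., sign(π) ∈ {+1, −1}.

Orbit of 64 under x↦2x: [64, 9, 18, 36, 72, 25, 50]… (length divides ord_119(2)).
Cycle lengths of π_2 on ℤ/119ℤ: [24, 24, 24, 24, 8, 8, 3, 3, 1]; 9 cycles in total.
With 9 cycles on 119 points, sign = (−1)^{119−9} = +1.

+1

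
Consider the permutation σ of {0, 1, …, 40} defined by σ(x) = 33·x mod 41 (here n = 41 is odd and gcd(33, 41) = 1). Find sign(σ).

+1

Start at x=18: 18 → 20 → 4 → 9 → 10 → 2 → 25 → … (one orbit).
3 cycles of lengths [20, 20, 1].
3 cycles on 41: each ℓ→(−1)^(ℓ−1), product (−1)^38 = +1.
The Jacobi symbol (33|41) = +1 (Zolotarev) agrees.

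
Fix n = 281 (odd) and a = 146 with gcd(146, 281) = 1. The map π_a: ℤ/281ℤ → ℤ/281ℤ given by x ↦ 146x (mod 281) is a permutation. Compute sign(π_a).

Start at x=228: 228 → 130 → 153 → 139 → 62 → 60 → 49 → … (one orbit).
8 cycles of lengths [40, 40, 40, 40, 40, 40, 40, 1].
Σ(ℓ_i−1) = 281−8 = 273; sign = (−1)^273 = -1.
Zolotarev: (146|281) = -1, matching the cycle-count sign.

-1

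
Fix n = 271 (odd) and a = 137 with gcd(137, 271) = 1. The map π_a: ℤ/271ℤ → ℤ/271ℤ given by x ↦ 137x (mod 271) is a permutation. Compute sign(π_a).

Orbit of 173 under x↦137x: [173, 124, 186, 8, 12, 18, 27]… (length divides ord_271(137)).
The orbit structure of x ↦ 137x mod 271: 2 orbits of sizes [270, 1].
2 cycles on 271: each ℓ→(−1)^(ℓ−1), product (−1)^269 = -1.
Via Zolotarev, sign(π_{137}) = (137|271) = -1.

-1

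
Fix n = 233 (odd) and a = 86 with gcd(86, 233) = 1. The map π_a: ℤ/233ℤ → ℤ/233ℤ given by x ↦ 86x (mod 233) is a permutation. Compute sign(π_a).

Start at x=111: 111 → 226 → 97 → 187 → 5 → 197 → 166 → … (one orbit).
π_86 has 2 disjoint cycles with lengths [232, 1] on {0,…,232}.
n − c = 233 − 2 = 231; sign = (−1)^231 = -1.
Via Zolotarev, sign(π_{86}) = (86|233) = -1.

-1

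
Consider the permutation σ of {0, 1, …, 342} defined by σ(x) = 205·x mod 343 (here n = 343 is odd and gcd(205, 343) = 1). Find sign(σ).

Orbit of 317 under x↦205x: [317, 158, 148, 156, 81, 141, 93]… (length divides ord_343(205)).
7 cycles of lengths [147, 147, 21, 21, 3, 3, 1].
n − c = 343 − 7 = 336; sign = (−1)^336 = +1.

+1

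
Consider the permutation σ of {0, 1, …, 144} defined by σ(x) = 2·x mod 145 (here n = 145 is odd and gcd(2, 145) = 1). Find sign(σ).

Start at x=32: 32 → 64 → 128 → 111 → 77 → 9 → 18 → … (one orbit).
Cycle lengths of π_2 on ℤ/145ℤ: [28, 28, 28, 28, 28, 4, 1]; 7 cycles in total.
n − c = 145 − 7 = 138; sign = (−1)^138 = +1.

+1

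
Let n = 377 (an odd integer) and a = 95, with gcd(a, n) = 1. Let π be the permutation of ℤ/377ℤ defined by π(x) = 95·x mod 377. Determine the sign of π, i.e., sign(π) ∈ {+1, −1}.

-1

Start at x=43: 43 → 315 → 142 → 295 → 127 → 1 → 95 → … (one orbit).
Cycle type of π: 84×4 + 28 + 6×2 + 1; total 8 cycles.
377 − 8 = 369 transpositions; sign(π) = (−1)^369 = -1.
Check: (95/377) = -1 by Zolotarev.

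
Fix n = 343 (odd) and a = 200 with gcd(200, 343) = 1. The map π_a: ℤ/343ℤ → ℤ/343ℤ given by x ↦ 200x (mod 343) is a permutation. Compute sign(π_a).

+1

Orbit of 303 under x↦200x: [303, 232, 95, 135, 246, 151, 16]… (length divides ord_343(200)).
The orbit structure of x ↦ 200x mod 343: 7 orbits of sizes [147, 147, 21, 21, 3, 3, 1].
sign(π) = (−1)^{n − #cycles} = (−1)^{343−7} = (−1)^336 = +1.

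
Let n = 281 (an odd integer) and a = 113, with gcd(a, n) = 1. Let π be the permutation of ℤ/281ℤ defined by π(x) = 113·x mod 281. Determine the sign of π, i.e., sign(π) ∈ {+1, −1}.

-1

Trace 221: π^k(221) = [221, 245, 147, 32, 244, 34, 189] for k=0..6.
Decompose π into cycles: lengths [56, 56, 56, 56, 56, 1] (6 cycles, including the fixed point 0).
n − c = 281 − 6 = 275; sign = (−1)^275 = -1.
The Jacobi symbol (113|281) = -1 (Zolotarev) agrees.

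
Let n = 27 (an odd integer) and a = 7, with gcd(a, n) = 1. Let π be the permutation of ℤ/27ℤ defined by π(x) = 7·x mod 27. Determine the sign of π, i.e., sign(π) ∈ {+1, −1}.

+1

Trace 13: π^k(13) = [13, 10, 16, 4, 1, 7, 22] for k=0..6.
Decompose π into cycles: lengths [9, 9, 3, 3, 1, 1, 1] (7 cycles, including the fixed point 0).
7 cycles on 27: each ℓ→(−1)^(ℓ−1), product (−1)^20 = +1.
Check: (7/27) = +1 by Zolotarev.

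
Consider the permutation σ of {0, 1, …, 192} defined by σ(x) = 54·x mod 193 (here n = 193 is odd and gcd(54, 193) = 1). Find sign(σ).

Trace 2: π^k(2) = [2, 108, 42, 145, 110, 150, 187] for k=0..6.
Cycle lengths of π_54 on ℤ/193ℤ: [96, 96, 1]; 3 cycles in total.
193 − 3 = 190 transpositions; sign(π) = (−1)^190 = +1.
(54|193)_J = +1 (Zolotarev's lemma cross-check).

+1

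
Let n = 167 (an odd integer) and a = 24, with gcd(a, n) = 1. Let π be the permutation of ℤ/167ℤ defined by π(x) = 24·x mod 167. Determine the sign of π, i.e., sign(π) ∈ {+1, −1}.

Orbit of 11 under x↦24x: [11, 97, 157, 94, 85, 36, 29]… (length divides ord_167(24)).
The orbit structure of x ↦ 24x mod 167: 3 orbits of sizes [83, 83, 1].
With 3 cycles on 167 points, sign = (−1)^{167−3} = +1.
(24|167)_J = +1 (Zolotarev's lemma cross-check).

+1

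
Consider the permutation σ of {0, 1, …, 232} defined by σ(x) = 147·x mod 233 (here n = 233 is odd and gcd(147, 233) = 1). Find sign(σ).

-1

Trace 177: π^k(177) = [177, 156, 98, 193, 178, 70, 38] for k=0..6.
2 cycles of lengths [232, 1].
With 2 cycles on 233 points, sign = (−1)^{233−2} = -1.
Check: (147/233) = -1 by Zolotarev.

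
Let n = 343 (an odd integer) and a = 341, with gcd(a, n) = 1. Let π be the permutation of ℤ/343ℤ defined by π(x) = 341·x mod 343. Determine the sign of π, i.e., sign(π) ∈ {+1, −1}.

Orbit of 145 under x↦341x: [145, 53, 237, 212, 262, 162, 19]… (length divides ord_343(341)).
π_341 has 4 disjoint cycles with lengths [294, 42, 6, 1] on {0,…,342}.
n − c = 343 − 4 = 339; sign = (−1)^339 = -1.
Zolotarev: (341|343) = -1, matching the cycle-count sign.

-1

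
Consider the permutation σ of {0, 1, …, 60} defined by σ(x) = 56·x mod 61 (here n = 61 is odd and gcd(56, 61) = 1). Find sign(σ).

+1

Trace 47: π^k(47) = [47, 9, 16, 42, 34, 13, 57] for k=0..6.
The orbit structure of x ↦ 56x mod 61: 5 orbits of sizes [15, 15, 15, 15, 1].
With 5 cycles on 61 points, sign = (−1)^{61−5} = +1.
Via Zolotarev, sign(π_{56}) = (56|61) = +1.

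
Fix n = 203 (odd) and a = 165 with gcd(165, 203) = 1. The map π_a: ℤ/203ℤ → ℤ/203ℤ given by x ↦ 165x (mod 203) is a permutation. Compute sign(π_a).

+1

Trace 170: π^k(170) = [170, 36, 53, 16, 1, 165, 23] for k=0..6.
15 cycles of lengths [21, 21, 21, 21, 21, 21, 21, 21, 7, 7, 7, 7, 3, 3, 1].
n − c = 203 − 15 = 188; sign = (−1)^188 = +1.
The Jacobi symbol (165|203) = +1 (Zolotarev) agrees.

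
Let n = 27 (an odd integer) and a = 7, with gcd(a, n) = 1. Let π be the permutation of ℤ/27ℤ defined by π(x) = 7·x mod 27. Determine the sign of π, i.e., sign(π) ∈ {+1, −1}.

Orbit of 19 under x↦7x: [19, 25, 13, 10, 16, 4, 1]… (length divides ord_27(7)).
The orbit structure of x ↦ 7x mod 27: 7 orbits of sizes [9, 9, 3, 3, 1, 1, 1].
n − c = 27 − 7 = 20; sign = (−1)^20 = +1.

+1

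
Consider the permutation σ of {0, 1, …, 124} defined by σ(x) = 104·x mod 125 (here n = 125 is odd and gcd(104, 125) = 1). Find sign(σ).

Orbit of 71 under x↦104x: [71, 9, 61, 94, 26, 79, 91]… (length divides ord_125(104)).
7 cycles of lengths [50, 50, 10, 10, 2, 2, 1].
Σ(ℓ_i−1) = 125−7 = 118; sign = (−1)^118 = +1.

+1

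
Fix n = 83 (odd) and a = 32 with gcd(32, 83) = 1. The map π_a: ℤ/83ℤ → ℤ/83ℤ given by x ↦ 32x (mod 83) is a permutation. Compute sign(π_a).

-1

Trace 13: π^k(13) = [13, 1, 32, 28, 66, 37, 22] for k=0..6.
The orbit structure of x ↦ 32x mod 83: 2 orbits of sizes [82, 1].
n − c = 83 − 2 = 81; sign = (−1)^81 = -1.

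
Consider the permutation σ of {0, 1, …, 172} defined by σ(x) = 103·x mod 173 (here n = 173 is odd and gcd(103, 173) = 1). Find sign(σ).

-1

Trace 65: π^k(65) = [65, 121, 7, 29, 46, 67, 154] for k=0..6.
Decompose π into cycles: lengths [172, 1] (2 cycles, including the fixed point 0).
Σ(ℓ_i−1) = 173−2 = 171; sign = (−1)^171 = -1.
(103|173)_J = -1 (Zolotarev's lemma cross-check).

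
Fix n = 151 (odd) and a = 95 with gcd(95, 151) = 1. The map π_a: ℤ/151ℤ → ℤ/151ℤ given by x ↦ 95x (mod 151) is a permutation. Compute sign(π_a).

+1

Start at x=64: 64 → 40 → 25 → 110 → 31 → 76 → 123 → … (one orbit).
3 cycles of lengths [75, 75, 1].
With 3 cycles on 151 points, sign = (−1)^{151−3} = +1.
Zolotarev: (95|151) = +1, matching the cycle-count sign.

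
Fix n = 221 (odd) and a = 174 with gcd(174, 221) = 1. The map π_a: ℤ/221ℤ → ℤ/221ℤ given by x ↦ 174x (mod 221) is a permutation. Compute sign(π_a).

Start at x=220: 220 → 47 → 1 → 174 → 220 (one orbit).
Cycle type of π: 4×55 + 1; total 56 cycles.
Σ(ℓ_i−1) = 221−56 = 165; sign = (−1)^165 = -1.

-1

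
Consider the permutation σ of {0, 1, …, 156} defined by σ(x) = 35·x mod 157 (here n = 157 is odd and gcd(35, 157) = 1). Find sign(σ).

+1

Start at x=75: 75 → 113 → 30 → 108 → 12 → 106 → 99 → … (one orbit).
5 cycles of lengths [39, 39, 39, 39, 1].
Σ(ℓ_i−1) = 157−5 = 152; sign = (−1)^152 = +1.
Via Zolotarev, sign(π_{35}) = (35|157) = +1.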